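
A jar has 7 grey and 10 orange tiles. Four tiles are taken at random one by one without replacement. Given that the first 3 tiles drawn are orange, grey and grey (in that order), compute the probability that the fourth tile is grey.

After removing 2 grey, 1 orange, the jar has 5 grey out of 14 remaining.
P(fourth is grey | given) = 5/14 ≈ 0.3571.

5/14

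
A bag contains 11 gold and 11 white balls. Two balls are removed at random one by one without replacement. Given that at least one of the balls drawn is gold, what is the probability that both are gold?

5/16

P(both gold) = C(11,2)/C(22,2) = 5/21; P(at least one gold) = 1 − C(11,2)/C(22,2) = 16/21.
Since 'both gold' ⊆ 'at least one gold', P(both | at least one) = 5/21 / 16/21 = 5/16 ≈ 0.3125.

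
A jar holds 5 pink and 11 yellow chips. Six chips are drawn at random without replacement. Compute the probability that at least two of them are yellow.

727/728

Sum the hypergeometric tail for j = 2,…,6 yellow chips.
Favorable = C(11,2)·C(5,4) + C(11,3)·C(5,3) + C(11,4)·C(5,2) + C(11,5)·C(5,1) + C(11,6)·C(5,0) = 7997; total = C(16,6) = 8008.
P = 7997/8008 = 727/728 ≈ 0.9986.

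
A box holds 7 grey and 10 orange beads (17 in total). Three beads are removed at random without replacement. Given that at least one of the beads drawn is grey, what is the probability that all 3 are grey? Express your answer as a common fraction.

P(all 3 grey) = C(7,3)/C(17,3) = 7/136; P(at least one grey) = 1 − C(10,3)/C(17,3) = 14/17.
Since 'all 3 grey' ⊆ 'at least one grey', P(all 3 | at least one) = 7/136 / 14/17 = 1/16 ≈ 0.0625.

1/16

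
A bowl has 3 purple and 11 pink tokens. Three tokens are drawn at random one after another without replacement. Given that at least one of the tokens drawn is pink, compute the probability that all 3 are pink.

P(all 3 pink) = C(11,3)/C(14,3) = 165/364; P(at least one pink) = 1 − C(3,3)/C(14,3) = 363/364.
Since 'all 3 pink' ⊆ 'at least one pink', P(all 3 | at least one) = 165/364 / 363/364 = 5/11 ≈ 0.4545.

5/11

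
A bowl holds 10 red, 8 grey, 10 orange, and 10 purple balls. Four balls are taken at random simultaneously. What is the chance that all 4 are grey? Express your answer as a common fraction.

2/2109

Unordered draws without replacement: count favorable combinations over C(38,4).
Favorable = C(10,0) · C(8,4) · C(10,0) · C(10,0) = 70; total = C(38,4) = 73815.
P = 70/73815 = 2/2109 ≈ 0.0009.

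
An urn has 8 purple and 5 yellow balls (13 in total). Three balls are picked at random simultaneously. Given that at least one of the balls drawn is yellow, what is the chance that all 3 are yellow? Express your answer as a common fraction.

1/23

P(all 3 yellow) = C(5,3)/C(13,3) = 5/143; P(at least one yellow) = 1 − C(8,3)/C(13,3) = 115/143.
Since 'all 3 yellow' ⊆ 'at least one yellow', P(all 3 | at least one) = 5/143 / 115/143 = 1/23 ≈ 0.0435.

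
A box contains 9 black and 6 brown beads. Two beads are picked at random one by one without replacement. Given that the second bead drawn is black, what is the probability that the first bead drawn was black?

4/7

P(first=black and the second bead drawn is black) = (9/15)·(8/14) = 12/35.
P(the second bead drawn is black) = Σ over first color = 12/35 + 9/35 = 3/5.
By Bayes, P(first=black | the second bead drawn is black) = 12/35 / 3/5 = 4/7 ≈ 0.5714.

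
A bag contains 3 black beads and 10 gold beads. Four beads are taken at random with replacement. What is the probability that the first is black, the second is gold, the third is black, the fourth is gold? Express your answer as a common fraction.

900/28561

Multiply the conditional probability of each draw in order, with replacement (the composition resets each draw).
P = (3/13) · (10/13) · (3/13) · (10/13) = 900/28561 ≈ 0.0315.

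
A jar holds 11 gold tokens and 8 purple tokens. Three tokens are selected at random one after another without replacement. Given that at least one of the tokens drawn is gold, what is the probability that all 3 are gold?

15/83

P(all 3 gold) = C(11,3)/C(19,3) = 55/323; P(at least one gold) = 1 − C(8,3)/C(19,3) = 913/969.
Since 'all 3 gold' ⊆ 'at least one gold', P(all 3 | at least one) = 55/323 / 913/969 = 15/83 ≈ 0.1807.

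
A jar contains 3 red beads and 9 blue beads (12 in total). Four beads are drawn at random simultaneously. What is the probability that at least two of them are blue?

Sum the hypergeometric tail for j = 2,…,4 blue beads.
Favorable = C(9,2)·C(3,2) + C(9,3)·C(3,1) + C(9,4)·C(3,0) = 486; total = C(12,4) = 495.
P = 486/495 = 54/55 ≈ 0.9818.

54/55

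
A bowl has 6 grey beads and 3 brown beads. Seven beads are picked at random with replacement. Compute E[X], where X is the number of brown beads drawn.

7/3

By linearity of expectation, E[X] = Σ P(draw i is brown); each independent draw has P(brown) = 3/9.
E[X] = 7 · 3/9 = 7/3 ≈ 2.3333.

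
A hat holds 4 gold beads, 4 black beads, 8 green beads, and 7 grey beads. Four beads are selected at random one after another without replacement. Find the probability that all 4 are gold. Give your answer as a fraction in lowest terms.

Unordered draws without replacement: count favorable combinations over C(23,4).
Favorable = C(4,4) · C(4,0) · C(8,0) · C(7,0) = 1; total = C(23,4) = 8855.
P = 1/8855 = 1/8855 ≈ 0.0001.

1/8855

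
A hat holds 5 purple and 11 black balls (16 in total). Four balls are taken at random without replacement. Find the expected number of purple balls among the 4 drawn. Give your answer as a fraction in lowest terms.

By linearity of expectation, E[X] = Σ P(draw i is purple); by symmetry each draw (even without replacement) has P(purple) = 5/16.
E[X] = 4 · 5/16 = 5/4 ≈ 1.2500.

5/4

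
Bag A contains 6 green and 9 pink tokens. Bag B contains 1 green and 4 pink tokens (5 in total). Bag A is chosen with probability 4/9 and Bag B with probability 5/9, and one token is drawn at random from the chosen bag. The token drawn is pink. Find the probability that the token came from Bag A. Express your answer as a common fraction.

3/8

P(pink | Bag A) = 3/5; P(pink | Bag B) = 4/5.
P(pink) = 4/9·3/5 + 5/9·4/5 = 32/45.
By Bayes' rule, P(Bag A | pink) = 4/15 / 32/45 = 3/8 ≈ 0.3750.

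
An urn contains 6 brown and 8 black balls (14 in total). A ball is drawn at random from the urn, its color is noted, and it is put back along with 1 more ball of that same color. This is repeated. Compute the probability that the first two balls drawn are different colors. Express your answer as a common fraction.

16/35

Either brown then black, or black then brown; after the first draw the total is 15.
P = (6/14)·(8/15) + (8/14)·(6/15) = 16/35 ≈ 0.4571.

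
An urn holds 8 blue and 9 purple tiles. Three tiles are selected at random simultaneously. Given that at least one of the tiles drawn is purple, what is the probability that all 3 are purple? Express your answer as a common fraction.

P(all 3 purple) = C(9,3)/C(17,3) = 21/170; P(at least one purple) = 1 − C(8,3)/C(17,3) = 78/85.
Since 'all 3 purple' ⊆ 'at least one purple', P(all 3 | at least one) = 21/170 / 78/85 = 7/52 ≈ 0.1346.

7/52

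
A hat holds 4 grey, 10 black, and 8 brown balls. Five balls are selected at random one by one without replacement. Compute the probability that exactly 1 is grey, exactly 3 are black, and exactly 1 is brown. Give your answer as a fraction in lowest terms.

Unordered draws without replacement: count favorable combinations over C(22,5).
Favorable = C(4,1) · C(10,3) · C(8,1) = 3840; total = C(22,5) = 26334.
P = 3840/26334 = 640/4389 ≈ 0.1458.

640/4389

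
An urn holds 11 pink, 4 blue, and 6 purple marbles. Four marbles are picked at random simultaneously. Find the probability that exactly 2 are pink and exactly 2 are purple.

Unordered draws without replacement: count favorable combinations over C(21,4).
Favorable = C(11,2) · C(4,0) · C(6,2) = 825; total = C(21,4) = 5985.
P = 825/5985 = 55/399 ≈ 0.1378.

55/399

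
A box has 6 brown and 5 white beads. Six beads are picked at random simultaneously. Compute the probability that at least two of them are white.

Sum the hypergeometric tail for j = 2,…,5 white beads.
Favorable = C(5,2)·C(6,4) + C(5,3)·C(6,3) + C(5,4)·C(6,2) + C(5,5)·C(6,1) = 431; total = C(11,6) = 462.
P = 431/462 = 431/462 ≈ 0.9329.

431/462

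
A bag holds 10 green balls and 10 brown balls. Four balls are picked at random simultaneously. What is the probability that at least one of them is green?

Use the complement: P(at least one green) = 1 − P(no green).
P(none) = C(10,4)/C(20,4) = 210/4845.
So P = 1 − 210/4845 = 309/323 ≈ 0.9567.

309/323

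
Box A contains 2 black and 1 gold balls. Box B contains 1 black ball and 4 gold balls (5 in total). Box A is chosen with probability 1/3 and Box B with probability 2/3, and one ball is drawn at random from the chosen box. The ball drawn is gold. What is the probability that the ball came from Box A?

P(gold | Box A) = 1/3; P(gold | Box B) = 4/5.
P(gold) = 1/3·1/3 + 2/3·4/5 = 29/45.
By Bayes' rule, P(Box A | gold) = 1/9 / 29/45 = 5/29 ≈ 0.1724.

5/29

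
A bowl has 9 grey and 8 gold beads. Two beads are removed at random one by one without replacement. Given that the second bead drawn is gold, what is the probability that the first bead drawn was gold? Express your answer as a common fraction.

P(first=gold and the second bead drawn is gold) = (8/17)·(7/16) = 7/34.
P(the second bead drawn is gold) = Σ over first color = 9/34 + 7/34 = 8/17.
By Bayes, P(first=gold | the second bead drawn is gold) = 7/34 / 8/17 = 7/16 ≈ 0.4375.

7/16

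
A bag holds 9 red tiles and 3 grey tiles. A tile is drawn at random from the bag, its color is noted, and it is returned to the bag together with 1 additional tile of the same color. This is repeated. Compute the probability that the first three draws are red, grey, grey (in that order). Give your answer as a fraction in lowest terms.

Track the composition after each reinforcement of +1.
P = (9/12) · (3/13) · (4/14) = 9/182 ≈ 0.0495.

9/182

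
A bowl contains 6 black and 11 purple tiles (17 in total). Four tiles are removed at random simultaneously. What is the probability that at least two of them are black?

53/119

Sum the hypergeometric tail for j = 2,…,4 black tiles.
Favorable = C(6,2)·C(11,2) + C(6,3)·C(11,1) + C(6,4)·C(11,0) = 1060; total = C(17,4) = 2380.
P = 1060/2380 = 53/119 ≈ 0.4454.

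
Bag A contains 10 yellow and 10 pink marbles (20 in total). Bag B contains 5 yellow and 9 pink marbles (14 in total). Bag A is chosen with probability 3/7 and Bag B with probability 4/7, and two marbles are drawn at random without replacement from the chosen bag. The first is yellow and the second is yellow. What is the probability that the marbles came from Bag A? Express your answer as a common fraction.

2457/3977

P(E | Bag A) = 9/38; P(E | Bag B) = 10/91.
P(E) = 3/7·9/38 + 4/7·10/91 = 3977/24206.
By Bayes' rule, P(Bag A | E) = 27/266 / 3977/24206 = 2457/3977 ≈ 0.6178.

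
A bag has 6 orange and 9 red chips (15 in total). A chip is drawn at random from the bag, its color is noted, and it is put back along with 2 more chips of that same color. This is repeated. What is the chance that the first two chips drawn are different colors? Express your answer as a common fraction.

36/85

Either orange then red, or red then orange; after the first draw the total is 17.
P = (6/15)·(9/17) + (9/15)·(6/17) = 36/85 ≈ 0.4235.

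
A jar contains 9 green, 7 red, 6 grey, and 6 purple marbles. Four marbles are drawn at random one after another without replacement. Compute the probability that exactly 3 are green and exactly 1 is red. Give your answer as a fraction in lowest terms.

28/975

Unordered draws without replacement: count favorable combinations over C(28,4).
Favorable = C(9,3) · C(7,1) · C(6,0) · C(6,0) = 588; total = C(28,4) = 20475.
P = 588/20475 = 28/975 ≈ 0.0287.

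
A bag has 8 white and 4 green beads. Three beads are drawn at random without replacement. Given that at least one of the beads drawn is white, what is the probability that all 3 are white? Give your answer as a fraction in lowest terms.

7/27

P(all 3 white) = C(8,3)/C(12,3) = 14/55; P(at least one white) = 1 − C(4,3)/C(12,3) = 54/55.
Since 'all 3 white' ⊆ 'at least one white', P(all 3 | at least one) = 14/55 / 54/55 = 7/27 ≈ 0.2593.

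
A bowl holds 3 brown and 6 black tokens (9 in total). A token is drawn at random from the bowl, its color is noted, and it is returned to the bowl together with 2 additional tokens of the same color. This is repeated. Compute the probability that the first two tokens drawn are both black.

16/33

After a black draw the bowl holds 8 black out of 11.
P = (6/9)·(8/11) = 16/33 ≈ 0.4848.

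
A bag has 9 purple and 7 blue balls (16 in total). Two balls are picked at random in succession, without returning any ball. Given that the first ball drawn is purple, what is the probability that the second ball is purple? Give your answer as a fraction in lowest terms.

8/15

After removing 1 purple, the bag has 8 purple out of 15 remaining.
P(second is purple | given) = 8/15 ≈ 0.5333.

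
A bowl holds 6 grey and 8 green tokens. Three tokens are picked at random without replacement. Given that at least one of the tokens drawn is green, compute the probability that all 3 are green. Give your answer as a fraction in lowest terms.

7/43

P(all 3 green) = C(8,3)/C(14,3) = 2/13; P(at least one green) = 1 − C(6,3)/C(14,3) = 86/91.
Since 'all 3 green' ⊆ 'at least one green', P(all 3 | at least one) = 2/13 / 86/91 = 7/43 ≈ 0.1628.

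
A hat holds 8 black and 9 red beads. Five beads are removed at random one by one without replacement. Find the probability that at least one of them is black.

Use the complement: P(at least one black) = 1 − P(no black).
P(none) = C(9,5)/C(17,5) = 126/6188.
So P = 1 − 126/6188 = 433/442 ≈ 0.9796.

433/442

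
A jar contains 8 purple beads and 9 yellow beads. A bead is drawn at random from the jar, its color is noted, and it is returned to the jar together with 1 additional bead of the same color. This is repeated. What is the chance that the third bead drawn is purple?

8/17

Sum over the four possibilities for the first two draws (purple/not-purple each), tracking how the purple count and total change by +1 per draw.
P(third is purple) = 8/17 ≈ 0.4706. (In a Pólya urn every draw has the same marginal probability 8/17.)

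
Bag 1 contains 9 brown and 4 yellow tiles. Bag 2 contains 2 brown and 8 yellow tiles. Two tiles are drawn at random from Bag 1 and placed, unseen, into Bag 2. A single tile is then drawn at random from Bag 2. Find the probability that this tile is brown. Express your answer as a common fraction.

11/39

Condition on how many of the transferred tiles are brown (from Bag 1: 9 brown of 13; then Bag 2 has 12 total).
  0 brown: C(9,0)C(4,2)/C(13,2) = 1/13; then P = 2/12
  1 brown: C(9,1)C(4,1)/C(13,2) = 6/13; then P = 3/12
  2 brown: C(9,2)C(4,0)/C(13,2) = 6/13; then P = 4/12
P(brown from Bag 2) = 11/39 ≈ 0.2821.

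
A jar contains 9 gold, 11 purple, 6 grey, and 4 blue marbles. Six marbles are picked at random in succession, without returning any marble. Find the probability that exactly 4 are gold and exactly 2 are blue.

12/9425

Unordered draws without replacement: count favorable combinations over C(30,6).
Favorable = C(9,4) · C(11,0) · C(6,0) · C(4,2) = 756; total = C(30,6) = 593775.
P = 756/593775 = 12/9425 ≈ 0.0013.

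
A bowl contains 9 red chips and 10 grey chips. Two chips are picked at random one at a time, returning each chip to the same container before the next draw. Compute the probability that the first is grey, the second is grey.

Multiply the conditional probability of each draw in order, with replacement (the composition resets each draw).
P = (10/19) · (10/19) = 100/361 ≈ 0.2770.

100/361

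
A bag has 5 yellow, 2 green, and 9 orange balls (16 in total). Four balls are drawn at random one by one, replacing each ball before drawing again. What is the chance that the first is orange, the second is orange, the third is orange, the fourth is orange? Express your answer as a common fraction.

6561/65536

Multiply the conditional probability of each draw in order, with replacement (the composition resets each draw).
P = (9/16) · (9/16) · (9/16) · (9/16) = 6561/65536 ≈ 0.1001.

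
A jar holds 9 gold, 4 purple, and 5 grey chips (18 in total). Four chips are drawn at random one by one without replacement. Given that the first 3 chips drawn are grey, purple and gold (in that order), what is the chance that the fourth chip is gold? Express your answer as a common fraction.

8/15

After removing 1 gold, 1 purple, 1 grey, the jar has 8 gold out of 15 remaining.
P(fourth is gold | given) = 8/15 ≈ 0.5333.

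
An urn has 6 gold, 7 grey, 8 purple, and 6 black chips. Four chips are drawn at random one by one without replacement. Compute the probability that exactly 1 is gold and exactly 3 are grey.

7/585

Unordered draws without replacement: count favorable combinations over C(27,4).
Favorable = C(6,1) · C(7,3) · C(8,0) · C(6,0) = 210; total = C(27,4) = 17550.
P = 210/17550 = 7/585 ≈ 0.0120.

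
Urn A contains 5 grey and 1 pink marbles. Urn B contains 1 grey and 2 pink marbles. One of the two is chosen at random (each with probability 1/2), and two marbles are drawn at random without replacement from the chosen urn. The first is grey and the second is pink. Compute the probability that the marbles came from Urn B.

2/3

P(E | Urn A) = 1/6; P(E | Urn B) = 1/3.
P(E) = 1/2·1/6 + 1/2·1/3 = 1/4.
By Bayes' rule, P(Urn B | E) = 1/6 / 1/4 = 2/3 ≈ 0.6667.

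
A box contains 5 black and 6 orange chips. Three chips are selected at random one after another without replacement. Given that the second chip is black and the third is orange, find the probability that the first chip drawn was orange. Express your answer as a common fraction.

P(first=orange and the second chip is black and the third is orange) = (6/11)·(5/10)·(5/9) = 5/33.
P(E) = Σ over first color = 4/33 + 5/33 = 3/11.
By Bayes, P(first=orange | E) = 5/33 / 3/11 = 5/9 ≈ 0.5556.

5/9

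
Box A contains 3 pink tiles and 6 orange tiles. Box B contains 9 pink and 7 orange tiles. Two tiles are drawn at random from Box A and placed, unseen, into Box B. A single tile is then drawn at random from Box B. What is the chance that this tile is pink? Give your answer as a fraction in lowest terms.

29/54

Condition on how many of the transferred tiles are pink (from Box A: 3 pink of 9; then Box B has 18 total).
  0 pink: C(3,0)C(6,2)/C(9,2) = 5/12; then P = 9/18
  1 pink: C(3,1)C(6,1)/C(9,2) = 1/2; then P = 10/18
  2 pink: C(3,2)C(6,0)/C(9,2) = 1/12; then P = 11/18
P(pink from Box B) = 29/54 ≈ 0.5370.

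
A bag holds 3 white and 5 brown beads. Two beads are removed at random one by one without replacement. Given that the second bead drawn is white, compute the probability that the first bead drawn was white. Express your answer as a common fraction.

P(first=white and the second bead drawn is white) = (3/8)·(2/7) = 3/28.
P(the second bead drawn is white) = Σ over first color = 3/28 + 15/56 = 3/8.
By Bayes, P(first=white | the second bead drawn is white) = 3/28 / 3/8 = 2/7 ≈ 0.2857.

2/7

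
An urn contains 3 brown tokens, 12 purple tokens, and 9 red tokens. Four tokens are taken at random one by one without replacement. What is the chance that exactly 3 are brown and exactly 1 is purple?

Unordered draws without replacement: count favorable combinations over C(24,4).
Favorable = C(3,3) · C(12,1) · C(9,0) = 12; total = C(24,4) = 10626.
P = 12/10626 = 2/1771 ≈ 0.0011.

2/1771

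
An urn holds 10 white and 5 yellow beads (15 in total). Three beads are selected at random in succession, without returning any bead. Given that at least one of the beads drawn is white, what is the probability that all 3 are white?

24/89

P(all 3 white) = C(10,3)/C(15,3) = 24/91; P(at least one white) = 1 − C(5,3)/C(15,3) = 89/91.
Since 'all 3 white' ⊆ 'at least one white', P(all 3 | at least one) = 24/91 / 89/91 = 24/89 ≈ 0.2697.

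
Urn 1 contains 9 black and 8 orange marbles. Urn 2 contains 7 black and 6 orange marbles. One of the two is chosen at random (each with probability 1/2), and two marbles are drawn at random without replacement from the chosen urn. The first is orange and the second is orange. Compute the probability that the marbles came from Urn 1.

91/176

P(E | Urn 1) = 7/34; P(E | Urn 2) = 5/26.
P(E) = 1/2·7/34 + 1/2·5/26 = 44/221.
By Bayes' rule, P(Urn 1 | E) = 7/68 / 44/221 = 91/176 ≈ 0.5170.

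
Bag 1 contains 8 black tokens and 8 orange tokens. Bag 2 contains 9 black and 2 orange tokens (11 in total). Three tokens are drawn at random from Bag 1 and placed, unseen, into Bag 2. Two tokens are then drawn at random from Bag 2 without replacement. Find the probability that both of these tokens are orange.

47/910

Condition on how many of the transferred tokens are orange (from Bag 1: 8 orange of 16; then Bag 2 has 14 total).
  0 orange: C(8,0)C(8,3)/C(16,3) = 1/10; then P = C(2,2)/C(14,2) = 1/91
  1 orange: C(8,1)C(8,2)/C(16,3) = 2/5; then P = C(3,2)/C(14,2) = 3/91
  2 orange: C(8,2)C(8,1)/C(16,3) = 2/5; then P = C(4,2)/C(14,2) = 6/91
  3 orange: C(8,3)C(8,0)/C(16,3) = 1/10; then P = C(5,2)/C(14,2) = 10/91
P(both orange) = 47/910 ≈ 0.0516.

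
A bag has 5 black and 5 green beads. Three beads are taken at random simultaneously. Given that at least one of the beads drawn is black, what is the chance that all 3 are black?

P(all 3 black) = C(5,3)/C(10,3) = 1/12; P(at least one black) = 1 − C(5,3)/C(10,3) = 11/12.
Since 'all 3 black' ⊆ 'at least one black', P(all 3 | at least one) = 1/12 / 11/12 = 1/11 ≈ 0.0909.

1/11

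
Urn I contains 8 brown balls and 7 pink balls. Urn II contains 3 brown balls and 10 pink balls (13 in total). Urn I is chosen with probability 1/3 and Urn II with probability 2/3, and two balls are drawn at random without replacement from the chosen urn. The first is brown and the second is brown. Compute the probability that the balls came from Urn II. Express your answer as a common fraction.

P(E | Urn I) = 4/15; P(E | Urn II) = 1/26.
P(E) = 1/3·4/15 + 2/3·1/26 = 67/585.
By Bayes' rule, P(Urn II | E) = 1/39 / 67/585 = 15/67 ≈ 0.2239.

15/67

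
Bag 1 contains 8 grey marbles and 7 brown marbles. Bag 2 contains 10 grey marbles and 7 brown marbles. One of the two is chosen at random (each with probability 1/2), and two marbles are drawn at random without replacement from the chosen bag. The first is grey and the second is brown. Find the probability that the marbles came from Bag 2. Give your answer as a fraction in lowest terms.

P(E | Bag 1) = 4/15; P(E | Bag 2) = 35/136.
P(E) = 1/2·4/15 + 1/2·35/136 = 1069/4080.
By Bayes' rule, P(Bag 2 | E) = 35/272 / 1069/4080 = 525/1069 ≈ 0.4911.

525/1069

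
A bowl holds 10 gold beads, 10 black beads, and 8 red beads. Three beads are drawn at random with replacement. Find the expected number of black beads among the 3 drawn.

By linearity of expectation, E[X] = Σ P(draw i is black); each independent draw has P(black) = 10/28.
E[X] = 3 · 10/28 = 15/14 ≈ 1.0714.

15/14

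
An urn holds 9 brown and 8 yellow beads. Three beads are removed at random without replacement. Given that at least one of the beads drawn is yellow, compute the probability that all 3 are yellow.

14/149

P(all 3 yellow) = C(8,3)/C(17,3) = 7/85; P(at least one yellow) = 1 − C(9,3)/C(17,3) = 149/170.
Since 'all 3 yellow' ⊆ 'at least one yellow', P(all 3 | at least one) = 7/85 / 149/170 = 14/149 ≈ 0.0940.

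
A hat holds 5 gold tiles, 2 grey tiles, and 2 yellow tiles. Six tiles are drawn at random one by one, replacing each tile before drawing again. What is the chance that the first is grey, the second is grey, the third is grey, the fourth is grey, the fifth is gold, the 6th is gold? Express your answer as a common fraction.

400/531441

Multiply the conditional probability of each draw in order, with replacement (the composition resets each draw).
P = (2/9) · (2/9) · (2/9) · (2/9) · (5/9) · (5/9) = 400/531441 ≈ 0.0008.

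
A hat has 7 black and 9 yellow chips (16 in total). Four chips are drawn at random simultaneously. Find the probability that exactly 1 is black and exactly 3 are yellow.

Unordered draws without replacement: count favorable combinations over C(16,4).
Favorable = C(7,1) · C(9,3) = 588; total = C(16,4) = 1820.
P = 588/1820 = 21/65 ≈ 0.3231.

21/65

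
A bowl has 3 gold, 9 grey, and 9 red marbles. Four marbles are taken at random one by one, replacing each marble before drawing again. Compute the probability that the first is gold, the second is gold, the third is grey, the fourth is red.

Multiply the conditional probability of each draw in order, with replacement (the composition resets each draw).
P = (3/21) · (3/21) · (9/21) · (9/21) = 9/2401 ≈ 0.0037.

9/2401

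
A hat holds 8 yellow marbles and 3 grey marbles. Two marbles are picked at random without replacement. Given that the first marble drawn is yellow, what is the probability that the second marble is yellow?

7/10

After removing 1 yellow, the hat has 7 yellow out of 10 remaining.
P(second is yellow | given) = 7/10 ≈ 0.7000.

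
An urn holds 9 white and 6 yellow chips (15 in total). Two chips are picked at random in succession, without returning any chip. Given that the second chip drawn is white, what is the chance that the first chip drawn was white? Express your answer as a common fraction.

4/7

P(first=white and the second chip drawn is white) = (9/15)·(8/14) = 12/35.
P(the second chip drawn is white) = Σ over first color = 12/35 + 9/35 = 3/5.
By Bayes, P(first=white | the second chip drawn is white) = 12/35 / 3/5 = 4/7 ≈ 0.5714.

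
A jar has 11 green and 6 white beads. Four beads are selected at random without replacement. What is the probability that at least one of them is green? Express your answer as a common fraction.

473/476

Use the complement: P(at least one green) = 1 − P(no green).
P(none) = C(6,4)/C(17,4) = 15/2380.
So P = 1 − 15/2380 = 473/476 ≈ 0.9937.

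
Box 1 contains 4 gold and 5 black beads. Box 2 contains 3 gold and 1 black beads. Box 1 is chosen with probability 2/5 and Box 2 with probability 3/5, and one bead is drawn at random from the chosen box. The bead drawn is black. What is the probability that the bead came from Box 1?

P(black | Box 1) = 5/9; P(black | Box 2) = 1/4.
P(black) = 2/5·5/9 + 3/5·1/4 = 67/180.
By Bayes' rule, P(Box 1 | black) = 2/9 / 67/180 = 40/67 ≈ 0.5970.

40/67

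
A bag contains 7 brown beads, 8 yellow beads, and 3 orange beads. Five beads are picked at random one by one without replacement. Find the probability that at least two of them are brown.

Sum the hypergeometric tail for j = 2,…,5 brown beads.
Favorable = C(7,2)·C(11,3) + C(7,3)·C(11,2) + C(7,4)·C(11,1) + C(7,5)·C(11,0) = 5796; total = C(18,5) = 8568.
P = 5796/8568 = 23/34 ≈ 0.6765.

23/34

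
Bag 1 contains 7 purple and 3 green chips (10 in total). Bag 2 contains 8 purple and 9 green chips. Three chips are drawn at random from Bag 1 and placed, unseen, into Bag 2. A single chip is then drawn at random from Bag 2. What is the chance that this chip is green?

Condition on how many of the transferred chips are green (from Bag 1: 3 green of 10; then Bag 2 has 20 total).
  0 green: C(3,0)C(7,3)/C(10,3) = 7/24; then P = 9/20
  1 green: C(3,1)C(7,2)/C(10,3) = 21/40; then P = 10/20
  2 green: C(3,2)C(7,1)/C(10,3) = 7/40; then P = 11/20
  3 green: C(3,3)C(7,0)/C(10,3) = 1/120; then P = 12/20
P(green from Bag 2) = 99/200 ≈ 0.4950.

99/200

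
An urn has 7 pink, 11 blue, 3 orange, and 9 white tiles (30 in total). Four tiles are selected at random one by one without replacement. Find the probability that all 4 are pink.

1/783

Unordered draws without replacement: count favorable combinations over C(30,4).
Favorable = C(7,4) · C(11,0) · C(3,0) · C(9,0) = 35; total = C(30,4) = 27405.
P = 35/27405 = 1/783 ≈ 0.0013.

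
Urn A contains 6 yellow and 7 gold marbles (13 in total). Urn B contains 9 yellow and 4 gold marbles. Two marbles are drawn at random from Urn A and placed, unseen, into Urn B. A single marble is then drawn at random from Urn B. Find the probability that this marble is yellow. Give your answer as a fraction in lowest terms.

Condition on how many of the transferred marbles are yellow (from Urn A: 6 yellow of 13; then Urn B has 15 total).
  0 yellow: C(6,0)C(7,2)/C(13,2) = 7/26; then P = 9/15
  1 yellow: C(6,1)C(7,1)/C(13,2) = 7/13; then P = 10/15
  2 yellow: C(6,2)C(7,0)/C(13,2) = 5/26; then P = 11/15
P(yellow from Urn B) = 43/65 ≈ 0.6615.

43/65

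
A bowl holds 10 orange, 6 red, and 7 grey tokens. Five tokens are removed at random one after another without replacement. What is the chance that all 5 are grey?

Unordered draws without replacement: count favorable combinations over C(23,5).
Favorable = C(10,0) · C(6,0) · C(7,5) = 21; total = C(23,5) = 33649.
P = 21/33649 = 3/4807 ≈ 0.0006.

3/4807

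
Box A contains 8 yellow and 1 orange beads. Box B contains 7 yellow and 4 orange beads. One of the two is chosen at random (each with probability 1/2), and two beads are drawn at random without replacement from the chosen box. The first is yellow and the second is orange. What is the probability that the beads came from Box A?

55/181

P(E | Box A) = 1/9; P(E | Box B) = 14/55.
P(E) = 1/2·1/9 + 1/2·14/55 = 181/990.
By Bayes' rule, P(Box A | E) = 1/18 / 181/990 = 55/181 ≈ 0.3039.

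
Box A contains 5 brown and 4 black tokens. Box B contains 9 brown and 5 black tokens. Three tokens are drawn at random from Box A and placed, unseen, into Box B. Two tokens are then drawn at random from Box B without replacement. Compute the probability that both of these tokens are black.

Condition on how many of the transferred tokens are black (from Box A: 4 black of 9; then Box B has 17 total).
  0 black: C(4,0)C(5,3)/C(9,3) = 5/42; then P = C(5,2)/C(17,2) = 5/68
  1 black: C(4,1)C(5,2)/C(9,3) = 10/21; then P = C(6,2)/C(17,2) = 15/136
  2 black: C(4,2)C(5,1)/C(9,3) = 5/14; then P = C(7,2)/C(17,2) = 21/136
  3 black: C(4,3)C(5,0)/C(9,3) = 1/21; then P = C(8,2)/C(17,2) = 7/34
P(both black) = 103/816 ≈ 0.1262.

103/816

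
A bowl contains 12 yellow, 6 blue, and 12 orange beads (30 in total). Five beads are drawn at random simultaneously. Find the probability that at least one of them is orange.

1063/1131

Use the complement: P(at least one orange) = 1 − P(no orange).
P(none) = C(18,5)/C(30,5) = 8568/142506.
So P = 1 − 8568/142506 = 1063/1131 ≈ 0.9399.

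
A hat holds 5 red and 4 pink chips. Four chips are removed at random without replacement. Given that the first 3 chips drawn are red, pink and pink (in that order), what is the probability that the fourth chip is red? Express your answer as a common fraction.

2/3

After removing 1 red, 2 pink, the hat has 4 red out of 6 remaining.
P(fourth is red | given) = 4/6 = 2/3 ≈ 0.6667.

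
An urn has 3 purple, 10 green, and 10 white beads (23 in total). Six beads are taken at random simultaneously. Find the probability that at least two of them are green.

2617/3059

Sum the hypergeometric tail for j = 2,…,6 green beads.
Favorable = C(10,2)·C(13,4) + C(10,3)·C(13,3) + C(10,4)·C(13,2) + C(10,5)·C(13,1) + C(10,6)·C(13,0) = 86361; total = C(23,6) = 100947.
P = 86361/100947 = 2617/3059 ≈ 0.8555.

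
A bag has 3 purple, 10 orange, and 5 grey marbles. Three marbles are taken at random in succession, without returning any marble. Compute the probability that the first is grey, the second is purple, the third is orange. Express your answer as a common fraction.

Multiply the conditional probability of each draw in order, without replacement, so each draw removes one from its color and from the total.
P = (5/18) · (3/17) · (10/16) = 25/816 ≈ 0.0306.

25/816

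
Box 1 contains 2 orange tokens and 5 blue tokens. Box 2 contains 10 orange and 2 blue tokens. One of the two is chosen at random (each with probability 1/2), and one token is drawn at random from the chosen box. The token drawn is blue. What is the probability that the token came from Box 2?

P(blue | Box 1) = 5/7; P(blue | Box 2) = 1/6.
P(blue) = 1/2·5/7 + 1/2·1/6 = 37/84.
By Bayes' rule, P(Box 2 | blue) = 1/12 / 37/84 = 7/37 ≈ 0.1892.

7/37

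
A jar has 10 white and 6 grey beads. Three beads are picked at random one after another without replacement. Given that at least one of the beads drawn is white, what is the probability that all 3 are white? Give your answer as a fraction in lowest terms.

2/9

P(all 3 white) = C(10,3)/C(16,3) = 3/14; P(at least one white) = 1 − C(6,3)/C(16,3) = 27/28.
Since 'all 3 white' ⊆ 'at least one white', P(all 3 | at least one) = 3/14 / 27/28 = 2/9 ≈ 0.2222.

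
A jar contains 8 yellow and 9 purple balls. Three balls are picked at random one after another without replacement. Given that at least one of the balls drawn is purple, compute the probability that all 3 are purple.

7/52

P(all 3 purple) = C(9,3)/C(17,3) = 21/170; P(at least one purple) = 1 − C(8,3)/C(17,3) = 78/85.
Since 'all 3 purple' ⊆ 'at least one purple', P(all 3 | at least one) = 21/170 / 78/85 = 7/52 ≈ 0.1346.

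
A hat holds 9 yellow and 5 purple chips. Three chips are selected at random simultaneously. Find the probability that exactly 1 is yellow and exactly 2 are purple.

45/182

Unordered draws without replacement: count favorable combinations over C(14,3).
Favorable = C(9,1) · C(5,2) = 90; total = C(14,3) = 364.
P = 90/364 = 45/182 ≈ 0.2473.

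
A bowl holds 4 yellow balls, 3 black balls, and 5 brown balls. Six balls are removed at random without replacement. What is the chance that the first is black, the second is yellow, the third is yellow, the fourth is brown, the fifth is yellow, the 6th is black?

1/924

Multiply the conditional probability of each draw in order, without replacement, so each draw removes one from its color and from the total.
P = (3/12) · (4/11) · (3/10) · (5/9) · (2/8) · (2/7) = 1/924 ≈ 0.0011.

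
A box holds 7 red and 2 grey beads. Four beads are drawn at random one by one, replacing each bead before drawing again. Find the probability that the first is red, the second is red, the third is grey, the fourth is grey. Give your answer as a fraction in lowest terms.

196/6561

Multiply the conditional probability of each draw in order, with replacement (the composition resets each draw).
P = (7/9) · (7/9) · (2/9) · (2/9) = 196/6561 ≈ 0.0299.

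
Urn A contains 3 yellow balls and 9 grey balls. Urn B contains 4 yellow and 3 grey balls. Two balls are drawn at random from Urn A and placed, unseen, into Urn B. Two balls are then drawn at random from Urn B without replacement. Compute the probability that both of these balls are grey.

59/264

Condition on how many of the transferred balls are grey (from Urn A: 9 grey of 12; then Urn B has 9 total).
  0 grey: C(9,0)C(3,2)/C(12,2) = 1/22; then P = C(3,2)/C(9,2) = 1/12
  1 grey: C(9,1)C(3,1)/C(12,2) = 9/22; then P = C(4,2)/C(9,2) = 1/6
  2 grey: C(9,2)C(3,0)/C(12,2) = 6/11; then P = C(5,2)/C(9,2) = 5/18
P(both grey) = 59/264 ≈ 0.2235.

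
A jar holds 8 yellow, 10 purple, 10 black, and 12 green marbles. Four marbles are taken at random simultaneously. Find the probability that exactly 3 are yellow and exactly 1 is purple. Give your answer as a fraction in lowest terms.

56/9139

Unordered draws without replacement: count favorable combinations over C(40,4).
Favorable = C(8,3) · C(10,1) · C(10,0) · C(12,0) = 560; total = C(40,4) = 91390.
P = 560/91390 = 56/9139 ≈ 0.0061.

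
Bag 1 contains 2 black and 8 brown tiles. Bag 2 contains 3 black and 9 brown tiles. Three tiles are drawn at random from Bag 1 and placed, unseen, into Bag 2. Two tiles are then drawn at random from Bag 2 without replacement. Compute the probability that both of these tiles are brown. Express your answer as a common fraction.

Condition on how many of the transferred tiles are brown (from Bag 1: 8 brown of 10; then Bag 2 has 15 total).
  1 brown: C(8,1)C(2,2)/C(10,3) = 1/15; then P = C(10,2)/C(15,2) = 3/7
  2 brown: C(8,2)C(2,1)/C(10,3) = 7/15; then P = C(11,2)/C(15,2) = 11/21
  3 brown: C(8,3)C(2,0)/C(10,3) = 7/15; then P = C(12,2)/C(15,2) = 22/35
P(both brown) = 892/1575 ≈ 0.5663.

892/1575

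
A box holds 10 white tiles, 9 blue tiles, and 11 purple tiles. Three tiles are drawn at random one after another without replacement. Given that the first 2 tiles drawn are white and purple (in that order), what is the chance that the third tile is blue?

After removing 1 white, 1 purple, the box has 9 blue out of 28 remaining.
P(third is blue | given) = 9/28 ≈ 0.3214.

9/28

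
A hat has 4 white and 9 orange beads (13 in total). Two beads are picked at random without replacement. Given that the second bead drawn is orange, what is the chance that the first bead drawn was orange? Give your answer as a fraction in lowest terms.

P(first=orange and the second bead drawn is orange) = (9/13)·(8/12) = 6/13.
P(the second bead drawn is orange) = Σ over first color = 3/13 + 6/13 = 9/13.
By Bayes, P(first=orange | the second bead drawn is orange) = 6/13 / 9/13 = 2/3 ≈ 0.6667.

2/3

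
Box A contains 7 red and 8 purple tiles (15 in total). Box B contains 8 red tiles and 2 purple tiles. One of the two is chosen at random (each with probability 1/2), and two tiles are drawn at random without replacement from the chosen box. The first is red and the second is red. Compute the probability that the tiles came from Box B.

28/37

P(E | Box A) = 1/5; P(E | Box B) = 28/45.
P(E) = 1/2·1/5 + 1/2·28/45 = 37/90.
By Bayes' rule, P(Box B | E) = 14/45 / 37/90 = 28/37 ≈ 0.7568.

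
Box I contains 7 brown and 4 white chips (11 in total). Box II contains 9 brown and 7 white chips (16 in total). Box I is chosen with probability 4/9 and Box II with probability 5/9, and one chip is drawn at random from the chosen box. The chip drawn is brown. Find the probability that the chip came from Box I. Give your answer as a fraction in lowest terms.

P(brown | Box I) = 7/11; P(brown | Box II) = 9/16.
P(brown) = 4/9·7/11 + 5/9·9/16 = 943/1584.
By Bayes' rule, P(Box I | brown) = 28/99 / 943/1584 = 448/943 ≈ 0.4751.

448/943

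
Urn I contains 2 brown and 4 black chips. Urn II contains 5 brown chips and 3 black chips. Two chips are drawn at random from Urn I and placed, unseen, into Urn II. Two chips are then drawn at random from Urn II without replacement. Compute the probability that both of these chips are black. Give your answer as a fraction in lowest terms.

Condition on how many of the transferred chips are black (from Urn I: 4 black of 6; then Urn II has 10 total).
  0 black: C(4,0)C(2,2)/C(6,2) = 1/15; then P = C(3,2)/C(10,2) = 1/15
  1 black: C(4,1)C(2,1)/C(6,2) = 8/15; then P = C(4,2)/C(10,2) = 2/15
  2 black: C(4,2)C(2,0)/C(6,2) = 2/5; then P = C(5,2)/C(10,2) = 2/9
P(both black) = 37/225 ≈ 0.1644.

37/225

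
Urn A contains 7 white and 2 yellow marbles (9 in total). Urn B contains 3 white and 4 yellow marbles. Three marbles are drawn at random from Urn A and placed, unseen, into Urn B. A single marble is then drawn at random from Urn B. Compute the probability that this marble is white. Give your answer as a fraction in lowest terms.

Condition on how many of the transferred marbles are white (from Urn A: 7 white of 9; then Urn B has 10 total).
  1 white: C(7,1)C(2,2)/C(9,3) = 1/12; then P = 4/10
  2 white: C(7,2)C(2,1)/C(9,3) = 1/2; then P = 5/10
  3 white: C(7,3)C(2,0)/C(9,3) = 5/12; then P = 6/10
P(white from Urn B) = 8/15 ≈ 0.5333.

8/15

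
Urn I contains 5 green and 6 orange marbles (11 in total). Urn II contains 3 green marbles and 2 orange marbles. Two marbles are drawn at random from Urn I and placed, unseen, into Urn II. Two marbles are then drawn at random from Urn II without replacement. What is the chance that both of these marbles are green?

65/231

Condition on how many of the transferred marbles are green (from Urn I: 5 green of 11; then Urn II has 7 total).
  0 green: C(5,0)C(6,2)/C(11,2) = 3/11; then P = C(3,2)/C(7,2) = 1/7
  1 green: C(5,1)C(6,1)/C(11,2) = 6/11; then P = C(4,2)/C(7,2) = 2/7
  2 green: C(5,2)C(6,0)/C(11,2) = 2/11; then P = C(5,2)/C(7,2) = 10/21
P(both green) = 65/231 ≈ 0.2814.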